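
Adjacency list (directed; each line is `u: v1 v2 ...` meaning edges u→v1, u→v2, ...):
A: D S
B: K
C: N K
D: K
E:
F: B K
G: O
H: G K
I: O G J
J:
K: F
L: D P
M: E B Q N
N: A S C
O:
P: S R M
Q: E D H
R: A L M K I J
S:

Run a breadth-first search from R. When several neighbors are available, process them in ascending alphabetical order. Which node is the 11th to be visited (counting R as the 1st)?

O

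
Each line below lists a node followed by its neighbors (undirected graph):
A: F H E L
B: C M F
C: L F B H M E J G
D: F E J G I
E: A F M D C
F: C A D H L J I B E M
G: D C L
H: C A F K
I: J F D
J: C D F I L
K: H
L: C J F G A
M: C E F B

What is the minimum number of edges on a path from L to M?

2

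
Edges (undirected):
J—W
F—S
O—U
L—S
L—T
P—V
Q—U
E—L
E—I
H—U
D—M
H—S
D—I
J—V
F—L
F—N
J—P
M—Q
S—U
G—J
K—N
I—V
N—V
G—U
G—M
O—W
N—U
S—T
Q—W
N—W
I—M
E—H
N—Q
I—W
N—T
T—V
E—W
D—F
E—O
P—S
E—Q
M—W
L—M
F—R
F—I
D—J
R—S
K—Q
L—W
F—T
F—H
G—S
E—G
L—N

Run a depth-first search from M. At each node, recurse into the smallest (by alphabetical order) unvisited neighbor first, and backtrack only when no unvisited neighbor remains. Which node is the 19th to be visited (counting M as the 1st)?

T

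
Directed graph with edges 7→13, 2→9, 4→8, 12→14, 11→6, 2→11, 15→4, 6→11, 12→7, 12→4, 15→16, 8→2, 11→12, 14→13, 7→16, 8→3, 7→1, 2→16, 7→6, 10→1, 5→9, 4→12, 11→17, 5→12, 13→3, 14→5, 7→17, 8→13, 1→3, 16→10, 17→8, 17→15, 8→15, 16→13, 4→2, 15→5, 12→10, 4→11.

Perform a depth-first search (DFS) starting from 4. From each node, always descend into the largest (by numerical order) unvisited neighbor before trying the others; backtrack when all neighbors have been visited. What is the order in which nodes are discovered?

Visit 4
4 → 12
12 → 14
14 → 13
13 → 3
14 → 5
5 → 9
12 → 10
10 → 1
12 → 7
7 → 17
17 → 15
15 → 16
17 → 8
8 → 2
2 → 11
11 → 6

4 -> 12 -> 14 -> 13 -> 3 -> 5 -> 9 -> 10 -> 1 -> 7 -> 17 -> 15 -> 16 -> 8 -> 2 -> 11 -> 6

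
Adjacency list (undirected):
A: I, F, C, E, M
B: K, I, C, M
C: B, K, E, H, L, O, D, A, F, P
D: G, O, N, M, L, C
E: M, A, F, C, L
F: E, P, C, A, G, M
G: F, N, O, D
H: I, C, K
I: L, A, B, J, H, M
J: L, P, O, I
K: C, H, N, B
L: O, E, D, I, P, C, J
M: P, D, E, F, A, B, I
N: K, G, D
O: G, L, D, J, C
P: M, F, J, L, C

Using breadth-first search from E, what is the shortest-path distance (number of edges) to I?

Level 0: E
Level 1: A, C, F, L, M
Level 2: B, D, G, H, I, J, K, O, P
Level 3: N
I first appears at level 2.

2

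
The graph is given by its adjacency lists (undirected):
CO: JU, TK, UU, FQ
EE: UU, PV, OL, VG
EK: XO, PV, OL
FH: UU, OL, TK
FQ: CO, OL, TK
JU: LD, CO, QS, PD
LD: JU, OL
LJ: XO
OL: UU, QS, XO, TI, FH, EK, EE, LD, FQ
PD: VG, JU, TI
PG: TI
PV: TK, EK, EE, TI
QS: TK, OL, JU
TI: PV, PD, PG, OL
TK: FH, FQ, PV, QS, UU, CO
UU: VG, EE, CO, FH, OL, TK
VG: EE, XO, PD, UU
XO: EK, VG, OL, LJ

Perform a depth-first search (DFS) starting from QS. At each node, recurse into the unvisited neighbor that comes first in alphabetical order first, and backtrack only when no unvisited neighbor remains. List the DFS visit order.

Visit QS
QS → JU
JU → CO
CO → FQ
FQ → OL
OL → EE
EE → PV
PV → EK
EK → XO
XO → LJ
XO → VG
VG → PD
PD → TI
TI → PG
VG → UU
UU → FH
FH → TK
OL → LD

QS JU CO FQ OL EE PV EK XO LJ VG PD TI PG UU FH TK LD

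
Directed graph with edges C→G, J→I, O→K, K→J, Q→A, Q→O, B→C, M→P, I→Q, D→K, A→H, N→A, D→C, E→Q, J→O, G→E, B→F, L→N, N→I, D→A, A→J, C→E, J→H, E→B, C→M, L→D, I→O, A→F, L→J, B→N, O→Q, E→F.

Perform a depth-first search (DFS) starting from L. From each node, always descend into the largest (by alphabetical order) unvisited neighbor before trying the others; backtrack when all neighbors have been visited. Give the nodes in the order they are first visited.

Visit L
L → N
N → I
I → Q
Q → O
O → K
K → J
J → H
Q → A
A → F
L → D
D → C
C → M
M → P
C → G
G → E
E → B

L N I Q O K J H A F D C M P G E B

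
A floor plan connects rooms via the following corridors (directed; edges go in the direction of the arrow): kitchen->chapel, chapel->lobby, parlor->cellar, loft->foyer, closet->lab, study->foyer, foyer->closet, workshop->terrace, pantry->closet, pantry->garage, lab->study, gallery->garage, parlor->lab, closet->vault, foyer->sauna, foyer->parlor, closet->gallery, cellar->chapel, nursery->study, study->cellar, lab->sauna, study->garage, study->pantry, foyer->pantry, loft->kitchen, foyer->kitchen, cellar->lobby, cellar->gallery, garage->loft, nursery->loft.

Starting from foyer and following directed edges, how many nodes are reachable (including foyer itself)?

15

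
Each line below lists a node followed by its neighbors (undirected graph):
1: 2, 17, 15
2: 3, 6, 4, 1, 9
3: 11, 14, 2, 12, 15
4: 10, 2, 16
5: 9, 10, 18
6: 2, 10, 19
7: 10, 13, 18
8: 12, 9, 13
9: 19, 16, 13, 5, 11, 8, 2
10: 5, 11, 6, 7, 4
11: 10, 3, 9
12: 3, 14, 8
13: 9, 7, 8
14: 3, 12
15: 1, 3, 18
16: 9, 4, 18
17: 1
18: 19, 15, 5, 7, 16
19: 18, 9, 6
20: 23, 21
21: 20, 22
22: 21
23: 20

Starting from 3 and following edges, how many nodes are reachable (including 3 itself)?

BFS from 3 visits: 3, 11, 14, 2, 12, 15, 10, 9, 6, 4, 1, 8, 18, 5, 7, 19, 16, 13, 17
Reachable nodes: 19 of 23 total.

19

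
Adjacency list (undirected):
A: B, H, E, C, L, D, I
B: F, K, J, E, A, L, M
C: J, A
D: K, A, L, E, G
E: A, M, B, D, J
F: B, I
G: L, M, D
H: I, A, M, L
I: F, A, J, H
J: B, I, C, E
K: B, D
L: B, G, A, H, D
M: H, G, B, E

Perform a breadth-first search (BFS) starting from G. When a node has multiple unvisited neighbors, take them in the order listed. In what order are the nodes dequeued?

Visit G; enqueue L, M, D → queue [L, M, D]
Visit L; enqueue B, A, H → queue [M, D, B, A, H]
Visit M; enqueue E → queue [D, B, A, H, E]
Visit D; enqueue K → queue [B, A, H, E, K]
Visit B; enqueue F, J → queue [A, H, E, K, F, J]
Visit A; enqueue C, I → queue [H, E, K, F, J, C, I]
Visit H → queue [E, K, F, J, C, I]
Visit E → queue [K, F, J, C, I]
Visit K → queue [F, J, C, I]
Visit F → queue [J, C, I]
Visit J → queue [C, I]
Visit C → queue [I]
Visit I → queue []

G, L, M, D, B, A, H, E, K, F, J, C, I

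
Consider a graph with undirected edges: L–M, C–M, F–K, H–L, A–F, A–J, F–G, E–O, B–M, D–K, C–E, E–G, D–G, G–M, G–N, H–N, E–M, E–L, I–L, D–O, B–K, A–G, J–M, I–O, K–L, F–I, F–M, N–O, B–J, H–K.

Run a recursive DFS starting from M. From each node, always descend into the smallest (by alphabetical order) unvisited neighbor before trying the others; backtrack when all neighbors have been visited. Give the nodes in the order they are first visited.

M, B, J, A, F, G, D, K, H, L, E, C, O, I, N

Visit M
M → B
B → J
J → A
A → F
F → G
G → D
D → K
K → H
H → L
L → E
E → C
E → O
O → I
O → N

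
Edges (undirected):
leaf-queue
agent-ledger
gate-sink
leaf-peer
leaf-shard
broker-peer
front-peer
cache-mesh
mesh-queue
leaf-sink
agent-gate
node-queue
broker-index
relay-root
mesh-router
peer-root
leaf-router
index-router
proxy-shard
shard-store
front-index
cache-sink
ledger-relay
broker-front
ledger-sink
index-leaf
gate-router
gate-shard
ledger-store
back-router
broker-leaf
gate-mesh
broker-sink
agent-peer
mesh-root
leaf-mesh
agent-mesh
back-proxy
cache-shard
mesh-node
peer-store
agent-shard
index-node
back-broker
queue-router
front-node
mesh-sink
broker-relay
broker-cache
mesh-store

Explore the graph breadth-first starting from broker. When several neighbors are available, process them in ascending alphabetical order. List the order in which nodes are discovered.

broker -> back -> cache -> front -> index -> leaf -> peer -> relay -> sink -> proxy -> router -> mesh -> shard -> node -> queue -> agent -> root -> store -> ledger -> gate

Visit broker; enqueue back, cache, front, index, leaf, peer, relay, sink → queue [back, cache, front, index, leaf, peer, relay, sink]
Visit back; enqueue proxy, router → queue [cache, front, index, leaf, peer, relay, sink, proxy, router]
Visit cache; enqueue mesh, shard → queue [front, index, leaf, peer, relay, sink, proxy, router, mesh, shard]
Visit front; enqueue node → queue [index, leaf, peer, relay, sink, proxy, router, mesh, shard, node]
Visit index → queue [leaf, peer, relay, sink, proxy, router, mesh, shard, node]
Visit leaf; enqueue queue → queue [peer, relay, sink, proxy, router, mesh, shard, node, queue]
Visit peer; enqueue agent, root, store → queue [relay, sink, proxy, router, mesh, shard, node, queue, agent, root, store]
Visit relay; enqueue ledger → queue [sink, proxy, router, mesh, shard, node, queue, agent, root, store, ledger]
Visit sink; enqueue gate → queue [proxy, router, mesh, shard, node, queue, agent, root, store, ledger, gate]
Visit proxy → queue [router, mesh, shard, node, queue, agent, root, store, ledger, gate]
Visit router → queue [mesh, shard, node, queue, agent, root, store, ledger, gate]
Visit mesh → queue [shard, node, queue, agent, root, store, ledger, gate]
Visit shard → queue [node, queue, agent, root, store, ledger, gate]
Visit node → queue [queue, agent, root, store, ledger, gate]
Visit queue → queue [agent, root, store, ledger, gate]
Visit agent → queue [root, store, ledger, gate]
Visit root → queue [store, ledger, gate]
Visit store → queue [ledger, gate]
Visit ledger → queue [gate]
Visit gate → queue []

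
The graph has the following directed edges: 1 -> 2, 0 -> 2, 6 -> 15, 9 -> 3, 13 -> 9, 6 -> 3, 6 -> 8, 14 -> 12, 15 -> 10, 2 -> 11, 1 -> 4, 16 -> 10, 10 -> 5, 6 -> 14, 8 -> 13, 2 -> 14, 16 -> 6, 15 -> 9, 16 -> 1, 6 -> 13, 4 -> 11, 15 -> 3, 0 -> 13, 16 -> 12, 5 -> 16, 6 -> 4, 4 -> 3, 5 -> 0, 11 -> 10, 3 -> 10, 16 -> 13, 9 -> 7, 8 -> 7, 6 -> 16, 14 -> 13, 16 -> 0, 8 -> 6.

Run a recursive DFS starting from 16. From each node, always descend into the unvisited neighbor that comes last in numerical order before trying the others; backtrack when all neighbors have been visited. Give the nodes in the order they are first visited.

16 → 13 → 9 → 7 → 3 → 10 → 5 → 0 → 2 → 14 → 12 → 11 → 6 → 15 → 8 → 4 → 1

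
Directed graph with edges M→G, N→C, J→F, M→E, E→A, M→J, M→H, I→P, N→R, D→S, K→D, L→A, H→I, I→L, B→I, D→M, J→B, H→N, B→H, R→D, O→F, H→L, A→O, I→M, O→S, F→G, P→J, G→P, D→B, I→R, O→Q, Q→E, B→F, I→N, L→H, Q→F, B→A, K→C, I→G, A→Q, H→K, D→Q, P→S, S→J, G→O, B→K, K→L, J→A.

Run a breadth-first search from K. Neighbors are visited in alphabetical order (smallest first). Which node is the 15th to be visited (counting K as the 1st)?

Visit K; enqueue C, D, L → queue [C, D, L]
Visit C → queue [D, L]
Visit D; enqueue B, M, Q, S → queue [L, B, M, Q, S]
Visit L; enqueue A, H → queue [B, M, Q, S, A, H]
Visit B; enqueue F, I → queue [M, Q, S, A, H, F, I]
Visit M; enqueue E, G, J → queue [Q, S, A, H, F, I, E, G, J]
Visit Q → queue [S, A, H, F, I, E, G, J]
Visit S → queue [A, H, F, I, E, G, J]
Visit A; enqueue O → queue [H, F, I, E, G, J, O]
Visit H; enqueue N → queue [F, I, E, G, J, O, N]
Visit F → queue [I, E, G, J, O, N]
Visit I; enqueue P, R → queue [E, G, J, O, N, P, R]
Visit E → queue [G, J, O, N, P, R]
Visit G → queue [J, O, N, P, R]
Visit J → queue [O, N, P, R]
Visit O → queue [N, P, R]
Visit N → queue [P, R]
Visit P → queue [R]
Visit R → queue []

Visit order: K, C, D, L, B, M, Q, S, A, H, F, I, E, G, J, O, N, P, R

J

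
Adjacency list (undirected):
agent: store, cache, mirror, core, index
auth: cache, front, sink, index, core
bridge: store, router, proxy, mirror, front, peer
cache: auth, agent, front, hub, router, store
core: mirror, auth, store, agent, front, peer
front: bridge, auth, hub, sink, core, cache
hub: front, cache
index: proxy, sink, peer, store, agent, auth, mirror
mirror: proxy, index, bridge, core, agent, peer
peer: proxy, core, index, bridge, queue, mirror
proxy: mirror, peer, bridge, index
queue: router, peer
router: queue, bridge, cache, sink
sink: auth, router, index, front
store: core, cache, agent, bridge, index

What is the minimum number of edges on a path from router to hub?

2

Level 0: router
Level 1: bridge, cache, queue, sink
Level 2: agent, auth, front, hub, index, mirror, peer, proxy, store
Level 3: core
hub first appears at level 2.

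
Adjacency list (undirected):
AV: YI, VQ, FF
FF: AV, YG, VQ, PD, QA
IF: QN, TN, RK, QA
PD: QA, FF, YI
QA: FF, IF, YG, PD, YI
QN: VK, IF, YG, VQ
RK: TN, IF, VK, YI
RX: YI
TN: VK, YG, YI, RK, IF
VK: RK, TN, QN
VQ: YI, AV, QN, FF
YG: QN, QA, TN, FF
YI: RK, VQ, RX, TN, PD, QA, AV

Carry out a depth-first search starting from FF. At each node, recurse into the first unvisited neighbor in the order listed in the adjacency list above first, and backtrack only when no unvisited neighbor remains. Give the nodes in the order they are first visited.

Visit FF
FF → AV
AV → YI
YI → RK
RK → TN
TN → VK
VK → QN
QN → IF
IF → QA
QA → YG
QA → PD
QN → VQ
YI → RX

FF AV YI RK TN VK QN IF QA YG PD VQ RX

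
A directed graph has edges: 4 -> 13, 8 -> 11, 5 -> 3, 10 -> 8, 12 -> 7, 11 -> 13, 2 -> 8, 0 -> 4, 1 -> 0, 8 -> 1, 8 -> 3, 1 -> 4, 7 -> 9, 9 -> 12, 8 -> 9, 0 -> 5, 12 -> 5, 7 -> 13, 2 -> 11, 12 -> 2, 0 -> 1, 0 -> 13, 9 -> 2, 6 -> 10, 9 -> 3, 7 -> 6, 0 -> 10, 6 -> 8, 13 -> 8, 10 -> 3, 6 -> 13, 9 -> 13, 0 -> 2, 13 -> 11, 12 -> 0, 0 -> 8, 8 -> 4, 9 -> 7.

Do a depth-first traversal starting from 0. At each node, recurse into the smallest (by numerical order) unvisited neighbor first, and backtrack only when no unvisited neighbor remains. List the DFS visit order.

0, 1, 4, 13, 8, 3, 9, 2, 11, 7, 6, 10, 12, 5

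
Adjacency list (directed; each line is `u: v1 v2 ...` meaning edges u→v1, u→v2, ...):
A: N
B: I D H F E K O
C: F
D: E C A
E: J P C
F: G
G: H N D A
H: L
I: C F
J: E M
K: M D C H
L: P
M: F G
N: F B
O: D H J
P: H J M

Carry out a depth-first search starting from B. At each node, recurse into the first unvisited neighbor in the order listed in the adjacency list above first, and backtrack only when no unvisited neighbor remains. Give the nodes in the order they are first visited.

B, I, C, F, G, H, L, P, J, E, M, N, D, A, K, O

Visit B
B → I
I → C
C → F
F → G
G → H
H → L
L → P
P → J
J → E
J → M
G → N
G → D
D → A
B → K
B → O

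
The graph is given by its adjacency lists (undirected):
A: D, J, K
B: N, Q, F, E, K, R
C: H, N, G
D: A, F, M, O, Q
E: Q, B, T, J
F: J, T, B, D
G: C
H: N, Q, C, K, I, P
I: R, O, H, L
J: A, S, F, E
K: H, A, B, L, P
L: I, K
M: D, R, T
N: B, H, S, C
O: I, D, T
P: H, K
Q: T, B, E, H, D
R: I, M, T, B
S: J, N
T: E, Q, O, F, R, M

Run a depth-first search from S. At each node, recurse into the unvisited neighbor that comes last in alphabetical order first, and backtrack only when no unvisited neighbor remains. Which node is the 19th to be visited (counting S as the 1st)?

Visit S
S → N
N → H
H → Q
Q → T
T → R
R → M
M → D
D → O
O → I
I → L
L → K
K → P
K → B
B → F
F → J
J → E
J → A
H → C
C → G

Visit order: S, N, H, Q, T, R, M, D, O, I, L, K, P, B, F, J, E, A, C, G

C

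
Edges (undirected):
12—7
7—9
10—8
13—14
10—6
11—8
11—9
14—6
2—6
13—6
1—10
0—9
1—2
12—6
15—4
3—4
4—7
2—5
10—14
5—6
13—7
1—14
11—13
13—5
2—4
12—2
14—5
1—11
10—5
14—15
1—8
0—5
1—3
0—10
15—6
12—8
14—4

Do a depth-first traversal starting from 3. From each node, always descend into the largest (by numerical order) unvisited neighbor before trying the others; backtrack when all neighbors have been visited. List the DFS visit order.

Visit 3
3 → 4
4 → 15
15 → 14
14 → 13
13 → 11
11 → 9
9 → 7
7 → 12
12 → 8
8 → 10
10 → 6
6 → 5
5 → 2
2 → 1
5 → 0

3 4 15 14 13 11 9 7 12 8 10 6 5 2 1 0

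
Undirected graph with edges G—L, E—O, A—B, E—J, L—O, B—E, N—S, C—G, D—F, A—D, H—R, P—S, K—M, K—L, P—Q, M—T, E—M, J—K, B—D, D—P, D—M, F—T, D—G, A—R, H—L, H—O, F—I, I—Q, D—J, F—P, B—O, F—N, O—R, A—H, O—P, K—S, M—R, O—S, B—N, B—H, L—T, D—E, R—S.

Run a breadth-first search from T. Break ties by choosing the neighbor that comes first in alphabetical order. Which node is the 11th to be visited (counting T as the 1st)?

K

Visit T; enqueue F, L, M → queue [F, L, M]
Visit F; enqueue D, I, N, P → queue [L, M, D, I, N, P]
Visit L; enqueue G, H, K, O → queue [M, D, I, N, P, G, H, K, O]
Visit M; enqueue E, R → queue [D, I, N, P, G, H, K, O, E, R]
Visit D; enqueue A, B, J → queue [I, N, P, G, H, K, O, E, R, A, B, J]
Visit I; enqueue Q → queue [N, P, G, H, K, O, E, R, A, B, J, Q]
Visit N; enqueue S → queue [P, G, H, K, O, E, R, A, B, J, Q, S]
Visit P → queue [G, H, K, O, E, R, A, B, J, Q, S]
Visit G; enqueue C → queue [H, K, O, E, R, A, B, J, Q, S, C]
Visit H → queue [K, O, E, R, A, B, J, Q, S, C]
Visit K → queue [O, E, R, A, B, J, Q, S, C]
Visit O → queue [E, R, A, B, J, Q, S, C]
Visit E → queue [R, A, B, J, Q, S, C]
Visit R → queue [A, B, J, Q, S, C]
Visit A → queue [B, J, Q, S, C]
Visit B → queue [J, Q, S, C]
Visit J → queue [Q, S, C]
Visit Q → queue [S, C]
Visit S → queue [C]
Visit C → queue []

Visit order: T, F, L, M, D, I, N, P, G, H, K, O, E, R, A, B, J, Q, S, C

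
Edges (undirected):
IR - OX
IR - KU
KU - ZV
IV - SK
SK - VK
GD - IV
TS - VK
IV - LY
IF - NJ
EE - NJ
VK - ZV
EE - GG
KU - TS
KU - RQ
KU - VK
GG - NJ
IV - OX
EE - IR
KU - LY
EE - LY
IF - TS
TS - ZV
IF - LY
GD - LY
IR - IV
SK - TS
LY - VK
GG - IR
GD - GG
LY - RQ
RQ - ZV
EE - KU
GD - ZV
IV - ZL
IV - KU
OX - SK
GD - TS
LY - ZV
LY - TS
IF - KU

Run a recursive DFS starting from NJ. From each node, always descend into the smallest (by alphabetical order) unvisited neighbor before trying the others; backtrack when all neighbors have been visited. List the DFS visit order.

NJ -> EE -> GG -> GD -> IV -> IR -> KU -> IF -> LY -> RQ -> ZV -> TS -> SK -> OX -> VK -> ZL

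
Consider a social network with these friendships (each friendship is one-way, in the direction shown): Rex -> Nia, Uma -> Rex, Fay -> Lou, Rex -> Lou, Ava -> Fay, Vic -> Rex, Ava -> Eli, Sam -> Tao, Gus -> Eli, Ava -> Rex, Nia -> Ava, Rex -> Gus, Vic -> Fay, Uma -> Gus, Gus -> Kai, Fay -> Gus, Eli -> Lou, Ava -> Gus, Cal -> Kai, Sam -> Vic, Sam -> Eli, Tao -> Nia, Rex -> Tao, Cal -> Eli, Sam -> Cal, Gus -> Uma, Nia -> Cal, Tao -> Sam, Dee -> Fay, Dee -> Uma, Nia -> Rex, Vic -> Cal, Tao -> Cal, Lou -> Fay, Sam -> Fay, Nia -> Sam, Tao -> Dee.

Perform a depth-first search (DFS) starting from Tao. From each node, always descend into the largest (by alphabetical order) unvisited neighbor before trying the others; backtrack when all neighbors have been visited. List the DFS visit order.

Tao, Sam, Vic, Rex, Nia, Cal, Kai, Eli, Lou, Fay, Gus, Uma, Ava, Dee

Visit Tao
Tao → Sam
Sam → Vic
Vic → Rex
Rex → Nia
Nia → Cal
Cal → Kai
Cal → Eli
Eli → Lou
Lou → Fay
Fay → Gus
Gus → Uma
Nia → Ava
Tao → Dee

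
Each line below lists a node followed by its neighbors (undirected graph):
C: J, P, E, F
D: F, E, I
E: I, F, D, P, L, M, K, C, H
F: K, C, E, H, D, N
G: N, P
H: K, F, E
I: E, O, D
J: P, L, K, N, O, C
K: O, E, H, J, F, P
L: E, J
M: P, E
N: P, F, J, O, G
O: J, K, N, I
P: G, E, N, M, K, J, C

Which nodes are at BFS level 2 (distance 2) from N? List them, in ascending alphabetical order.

C, D, E, H, I, K, L, M

Level 0: N
Level 1: F, G, J, O, P
Level 2: C, D, E, H, I, K, L, M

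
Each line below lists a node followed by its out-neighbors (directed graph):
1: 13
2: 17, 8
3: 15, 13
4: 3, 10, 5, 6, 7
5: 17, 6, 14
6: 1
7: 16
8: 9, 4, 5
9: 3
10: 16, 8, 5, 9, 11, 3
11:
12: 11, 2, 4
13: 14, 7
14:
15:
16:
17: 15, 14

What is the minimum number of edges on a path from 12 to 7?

Level 0: 12
Level 1: 2, 4, 11
Level 2: 3, 5, 6, 7, 8, 10, 17
Level 3: 1, 9, 13, 14, 15, 16
7 first appears at level 2.

2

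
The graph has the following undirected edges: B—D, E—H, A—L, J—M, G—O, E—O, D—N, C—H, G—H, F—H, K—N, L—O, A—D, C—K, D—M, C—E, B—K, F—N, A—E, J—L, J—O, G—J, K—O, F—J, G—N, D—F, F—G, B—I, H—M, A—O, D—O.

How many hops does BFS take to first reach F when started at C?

2

Level 0: C
Level 1: E, H, K
Level 2: A, B, F, G, M, N, O
Level 3: D, I, J, L
F first appears at level 2.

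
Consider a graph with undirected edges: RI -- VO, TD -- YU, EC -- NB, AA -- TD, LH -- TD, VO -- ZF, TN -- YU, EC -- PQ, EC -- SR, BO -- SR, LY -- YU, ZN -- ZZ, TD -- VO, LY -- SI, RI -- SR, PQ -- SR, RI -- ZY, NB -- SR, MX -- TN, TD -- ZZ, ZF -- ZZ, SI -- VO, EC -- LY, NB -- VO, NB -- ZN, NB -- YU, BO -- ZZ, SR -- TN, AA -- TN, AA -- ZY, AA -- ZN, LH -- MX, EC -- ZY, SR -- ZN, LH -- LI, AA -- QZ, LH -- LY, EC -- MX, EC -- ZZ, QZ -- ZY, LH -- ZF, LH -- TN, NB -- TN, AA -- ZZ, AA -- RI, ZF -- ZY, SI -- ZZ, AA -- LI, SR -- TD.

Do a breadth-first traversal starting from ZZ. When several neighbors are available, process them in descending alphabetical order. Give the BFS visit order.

ZZ -> ZN -> ZF -> TD -> SI -> EC -> BO -> AA -> SR -> NB -> ZY -> VO -> LH -> YU -> LY -> PQ -> MX -> TN -> RI -> QZ -> LI

Visit ZZ; enqueue ZN, ZF, TD, SI, EC, BO, AA → queue [ZN, ZF, TD, SI, EC, BO, AA]
Visit ZN; enqueue SR, NB → queue [ZF, TD, SI, EC, BO, AA, SR, NB]
Visit ZF; enqueue ZY, VO, LH → queue [TD, SI, EC, BO, AA, SR, NB, ZY, VO, LH]
Visit TD; enqueue YU → queue [SI, EC, BO, AA, SR, NB, ZY, VO, LH, YU]
Visit SI; enqueue LY → queue [EC, BO, AA, SR, NB, ZY, VO, LH, YU, LY]
Visit EC; enqueue PQ, MX → queue [BO, AA, SR, NB, ZY, VO, LH, YU, LY, PQ, MX]
Visit BO → queue [AA, SR, NB, ZY, VO, LH, YU, LY, PQ, MX]
Visit AA; enqueue TN, RI, QZ, LI → queue [SR, NB, ZY, VO, LH, YU, LY, PQ, MX, TN, RI, QZ, LI]
Visit SR → queue [NB, ZY, VO, LH, YU, LY, PQ, MX, TN, RI, QZ, LI]
Visit NB → queue [ZY, VO, LH, YU, LY, PQ, MX, TN, RI, QZ, LI]
Visit ZY → queue [VO, LH, YU, LY, PQ, MX, TN, RI, QZ, LI]
Visit VO → queue [LH, YU, LY, PQ, MX, TN, RI, QZ, LI]
Visit LH → queue [YU, LY, PQ, MX, TN, RI, QZ, LI]
Visit YU → queue [LY, PQ, MX, TN, RI, QZ, LI]
Visit LY → queue [PQ, MX, TN, RI, QZ, LI]
Visit PQ → queue [MX, TN, RI, QZ, LI]
Visit MX → queue [TN, RI, QZ, LI]
Visit TN → queue [RI, QZ, LI]
Visit RI → queue [QZ, LI]
Visit QZ → queue [LI]
Visit LI → queue []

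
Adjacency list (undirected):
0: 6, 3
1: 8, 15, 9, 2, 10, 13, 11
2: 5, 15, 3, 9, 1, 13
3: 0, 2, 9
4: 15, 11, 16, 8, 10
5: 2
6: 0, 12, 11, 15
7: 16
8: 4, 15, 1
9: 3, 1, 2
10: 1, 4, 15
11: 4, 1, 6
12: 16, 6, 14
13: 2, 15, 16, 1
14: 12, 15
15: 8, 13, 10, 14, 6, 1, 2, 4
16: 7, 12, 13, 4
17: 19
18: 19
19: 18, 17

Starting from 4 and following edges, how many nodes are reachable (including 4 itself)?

17

BFS from 4 visits: 4, 16, 15, 11, 10, 8, 13, 12, 7, 14, 6, 2, 1, 0, 9, 5, 3
Reachable nodes: 17 of 20 total.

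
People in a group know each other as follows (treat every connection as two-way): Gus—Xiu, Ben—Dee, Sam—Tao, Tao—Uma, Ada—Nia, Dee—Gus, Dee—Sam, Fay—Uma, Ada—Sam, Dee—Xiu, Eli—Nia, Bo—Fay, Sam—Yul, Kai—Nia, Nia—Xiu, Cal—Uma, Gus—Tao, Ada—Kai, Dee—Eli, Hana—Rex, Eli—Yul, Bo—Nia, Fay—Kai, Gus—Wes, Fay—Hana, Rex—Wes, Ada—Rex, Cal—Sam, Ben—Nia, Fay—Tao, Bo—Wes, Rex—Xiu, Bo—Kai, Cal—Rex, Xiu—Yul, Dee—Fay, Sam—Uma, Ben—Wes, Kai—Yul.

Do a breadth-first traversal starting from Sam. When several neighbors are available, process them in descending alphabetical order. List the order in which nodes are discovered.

Sam, Yul, Uma, Tao, Dee, Cal, Ada, Xiu, Kai, Eli, Fay, Gus, Ben, Rex, Nia, Bo, Hana, Wes

Visit Sam; enqueue Yul, Uma, Tao, Dee, Cal, Ada → queue [Yul, Uma, Tao, Dee, Cal, Ada]
Visit Yul; enqueue Xiu, Kai, Eli → queue [Uma, Tao, Dee, Cal, Ada, Xiu, Kai, Eli]
Visit Uma; enqueue Fay → queue [Tao, Dee, Cal, Ada, Xiu, Kai, Eli, Fay]
Visit Tao; enqueue Gus → queue [Dee, Cal, Ada, Xiu, Kai, Eli, Fay, Gus]
Visit Dee; enqueue Ben → queue [Cal, Ada, Xiu, Kai, Eli, Fay, Gus, Ben]
Visit Cal; enqueue Rex → queue [Ada, Xiu, Kai, Eli, Fay, Gus, Ben, Rex]
Visit Ada; enqueue Nia → queue [Xiu, Kai, Eli, Fay, Gus, Ben, Rex, Nia]
Visit Xiu → queue [Kai, Eli, Fay, Gus, Ben, Rex, Nia]
Visit Kai; enqueue Bo → queue [Eli, Fay, Gus, Ben, Rex, Nia, Bo]
Visit Eli → queue [Fay, Gus, Ben, Rex, Nia, Bo]
Visit Fay; enqueue Hana → queue [Gus, Ben, Rex, Nia, Bo, Hana]
Visit Gus; enqueue Wes → queue [Ben, Rex, Nia, Bo, Hana, Wes]
Visit Ben → queue [Rex, Nia, Bo, Hana, Wes]
Visit Rex → queue [Nia, Bo, Hana, Wes]
Visit Nia → queue [Bo, Hana, Wes]
Visit Bo → queue [Hana, Wes]
Visit Hana → queue [Wes]
Visit Wes → queue []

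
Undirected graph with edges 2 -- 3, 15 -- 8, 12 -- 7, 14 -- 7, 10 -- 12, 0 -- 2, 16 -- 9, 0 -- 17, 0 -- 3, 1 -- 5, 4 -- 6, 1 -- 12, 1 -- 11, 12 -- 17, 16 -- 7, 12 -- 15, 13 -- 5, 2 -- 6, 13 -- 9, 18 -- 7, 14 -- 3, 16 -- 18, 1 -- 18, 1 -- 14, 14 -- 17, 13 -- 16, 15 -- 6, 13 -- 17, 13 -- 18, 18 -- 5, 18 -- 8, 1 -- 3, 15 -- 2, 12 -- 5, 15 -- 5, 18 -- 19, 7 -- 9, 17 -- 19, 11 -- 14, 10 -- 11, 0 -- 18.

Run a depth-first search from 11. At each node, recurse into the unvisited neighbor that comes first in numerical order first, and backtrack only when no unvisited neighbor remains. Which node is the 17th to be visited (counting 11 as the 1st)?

Visit 11
11 → 1
1 → 3
3 → 0
0 → 2
2 → 6
6 → 4
6 → 15
15 → 5
5 → 12
12 → 7
7 → 9
9 → 13
13 → 16
16 → 18
18 → 8
18 → 19
19 → 17
17 → 14
12 → 10

Visit order: 11, 1, 3, 0, 2, 6, 4, 15, 5, 12, 7, 9, 13, 16, 18, 8, 19, 17, 14, 10

19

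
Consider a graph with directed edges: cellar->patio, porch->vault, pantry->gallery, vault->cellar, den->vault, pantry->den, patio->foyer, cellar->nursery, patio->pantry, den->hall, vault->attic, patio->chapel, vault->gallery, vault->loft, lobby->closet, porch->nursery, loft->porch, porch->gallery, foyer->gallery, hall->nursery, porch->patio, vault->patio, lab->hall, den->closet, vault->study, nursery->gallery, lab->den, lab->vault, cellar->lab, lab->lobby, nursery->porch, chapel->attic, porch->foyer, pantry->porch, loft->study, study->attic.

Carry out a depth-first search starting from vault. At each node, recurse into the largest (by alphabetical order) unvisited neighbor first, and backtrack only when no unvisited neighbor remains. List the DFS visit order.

vault → study → attic → patio → pantry → porch → nursery → gallery → foyer → den → hall → closet → chapel → loft → cellar → lab → lobby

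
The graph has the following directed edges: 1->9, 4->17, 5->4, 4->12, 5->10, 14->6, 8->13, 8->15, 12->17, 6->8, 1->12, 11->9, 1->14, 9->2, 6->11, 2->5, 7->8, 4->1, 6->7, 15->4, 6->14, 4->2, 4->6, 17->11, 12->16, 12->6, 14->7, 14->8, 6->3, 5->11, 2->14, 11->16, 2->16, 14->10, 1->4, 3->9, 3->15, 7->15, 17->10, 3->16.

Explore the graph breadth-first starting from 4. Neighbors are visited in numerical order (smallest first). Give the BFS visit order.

Visit 4; enqueue 1, 2, 6, 12, 17 → queue [1, 2, 6, 12, 17]
Visit 1; enqueue 9, 14 → queue [2, 6, 12, 17, 9, 14]
Visit 2; enqueue 5, 16 → queue [6, 12, 17, 9, 14, 5, 16]
Visit 6; enqueue 3, 7, 8, 11 → queue [12, 17, 9, 14, 5, 16, 3, 7, 8, 11]
Visit 12 → queue [17, 9, 14, 5, 16, 3, 7, 8, 11]
Visit 17; enqueue 10 → queue [9, 14, 5, 16, 3, 7, 8, 11, 10]
Visit 9 → queue [14, 5, 16, 3, 7, 8, 11, 10]
Visit 14 → queue [5, 16, 3, 7, 8, 11, 10]
Visit 5 → queue [16, 3, 7, 8, 11, 10]
Visit 16 → queue [3, 7, 8, 11, 10]
Visit 3; enqueue 15 → queue [7, 8, 11, 10, 15]
Visit 7 → queue [8, 11, 10, 15]
Visit 8; enqueue 13 → queue [11, 10, 15, 13]
Visit 11 → queue [10, 15, 13]
Visit 10 → queue [15, 13]
Visit 15 → queue [13]
Visit 13 → queue []

4, 1, 2, 6, 12, 17, 9, 14, 5, 16, 3, 7, 8, 11, 10, 15, 13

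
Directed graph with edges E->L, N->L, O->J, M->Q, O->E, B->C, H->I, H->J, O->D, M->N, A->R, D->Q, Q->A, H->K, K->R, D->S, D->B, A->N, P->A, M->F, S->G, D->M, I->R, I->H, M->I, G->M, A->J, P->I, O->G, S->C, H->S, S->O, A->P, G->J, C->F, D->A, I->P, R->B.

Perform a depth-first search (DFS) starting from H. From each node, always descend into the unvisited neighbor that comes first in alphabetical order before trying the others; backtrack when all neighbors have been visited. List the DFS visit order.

H I P A J N L R B C F K S G M Q O D E

Visit H
H → I
I → P
P → A
A → J
A → N
N → L
A → R
R → B
B → C
C → F
H → K
H → S
S → G
G → M
M → Q
S → O
O → D
O → E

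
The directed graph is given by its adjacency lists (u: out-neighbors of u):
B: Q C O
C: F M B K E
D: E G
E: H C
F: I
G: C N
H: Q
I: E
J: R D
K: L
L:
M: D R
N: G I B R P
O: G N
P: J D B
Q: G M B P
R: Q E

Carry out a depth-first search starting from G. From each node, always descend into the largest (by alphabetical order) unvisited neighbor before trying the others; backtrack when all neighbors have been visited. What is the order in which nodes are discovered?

G → N → R → Q → P → J → D → E → H → C → M → K → L → F → I → B → O

Visit G
G → N
N → R
R → Q
Q → P
P → J
J → D
D → E
E → H
E → C
C → M
C → K
K → L
C → F
F → I
C → B
B → O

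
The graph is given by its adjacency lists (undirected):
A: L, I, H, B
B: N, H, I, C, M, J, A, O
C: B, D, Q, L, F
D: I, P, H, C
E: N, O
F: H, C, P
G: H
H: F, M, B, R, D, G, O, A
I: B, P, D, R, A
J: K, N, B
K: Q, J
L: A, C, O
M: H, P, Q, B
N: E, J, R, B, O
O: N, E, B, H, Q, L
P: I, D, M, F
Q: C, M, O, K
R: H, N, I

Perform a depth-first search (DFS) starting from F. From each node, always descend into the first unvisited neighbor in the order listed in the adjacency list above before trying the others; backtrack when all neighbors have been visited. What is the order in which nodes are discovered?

Visit F
F → H
H → M
M → P
P → I
I → B
B → N
N → E
E → O
O → Q
Q → C
C → D
C → L
L → A
Q → K
K → J
N → R
H → G

F H M P I B N E O Q C D L A K J R G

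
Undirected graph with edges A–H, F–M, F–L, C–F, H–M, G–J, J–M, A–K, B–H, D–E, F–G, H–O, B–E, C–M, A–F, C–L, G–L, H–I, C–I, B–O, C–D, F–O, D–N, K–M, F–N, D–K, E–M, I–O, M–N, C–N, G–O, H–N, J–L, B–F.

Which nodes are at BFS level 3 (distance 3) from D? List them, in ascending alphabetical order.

Level 0: D
Level 1: C, E, K, N
Level 2: A, B, F, H, I, L, M
Level 3: G, J, O

G, J, O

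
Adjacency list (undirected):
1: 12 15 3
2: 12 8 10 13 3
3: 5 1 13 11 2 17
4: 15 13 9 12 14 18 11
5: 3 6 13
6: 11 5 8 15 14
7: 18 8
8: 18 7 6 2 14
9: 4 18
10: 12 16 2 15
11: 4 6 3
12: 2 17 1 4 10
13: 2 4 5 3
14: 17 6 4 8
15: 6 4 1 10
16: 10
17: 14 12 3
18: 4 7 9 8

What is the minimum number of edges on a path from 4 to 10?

Level 0: 4
Level 1: 9, 11, 12, 13, 14, 15, 18
Level 2: 1, 2, 3, 5, 6, 7, 8, 10, 17
Level 3: 16
10 first appears at level 2.

2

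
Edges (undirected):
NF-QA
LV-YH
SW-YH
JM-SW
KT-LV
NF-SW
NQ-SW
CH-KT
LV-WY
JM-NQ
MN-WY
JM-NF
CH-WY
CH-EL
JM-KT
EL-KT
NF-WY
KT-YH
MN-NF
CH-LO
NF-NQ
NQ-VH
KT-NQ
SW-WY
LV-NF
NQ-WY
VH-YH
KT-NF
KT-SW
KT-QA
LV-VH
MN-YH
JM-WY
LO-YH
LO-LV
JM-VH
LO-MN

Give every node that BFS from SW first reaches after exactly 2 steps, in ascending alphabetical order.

CH, EL, LO, LV, MN, QA, VH

Level 0: SW
Level 1: JM, KT, NF, NQ, WY, YH
Level 2: CH, EL, LO, LV, MN, QA, VH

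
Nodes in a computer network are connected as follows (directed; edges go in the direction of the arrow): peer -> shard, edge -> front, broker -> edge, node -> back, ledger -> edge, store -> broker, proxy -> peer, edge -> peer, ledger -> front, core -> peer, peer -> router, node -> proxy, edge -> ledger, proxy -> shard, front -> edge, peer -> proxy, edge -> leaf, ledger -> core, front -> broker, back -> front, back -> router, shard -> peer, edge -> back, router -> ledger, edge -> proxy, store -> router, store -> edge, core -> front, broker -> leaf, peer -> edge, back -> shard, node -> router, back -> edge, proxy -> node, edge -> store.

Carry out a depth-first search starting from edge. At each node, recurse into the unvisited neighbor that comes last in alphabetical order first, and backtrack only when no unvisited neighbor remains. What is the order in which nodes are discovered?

Visit edge
edge → store
store → router
router → ledger
ledger → front
front → broker
broker → leaf
ledger → core
core → peer
peer → shard
peer → proxy
proxy → node
node → back

edge, store, router, ledger, front, broker, leaf, core, peer, shard, proxy, node, back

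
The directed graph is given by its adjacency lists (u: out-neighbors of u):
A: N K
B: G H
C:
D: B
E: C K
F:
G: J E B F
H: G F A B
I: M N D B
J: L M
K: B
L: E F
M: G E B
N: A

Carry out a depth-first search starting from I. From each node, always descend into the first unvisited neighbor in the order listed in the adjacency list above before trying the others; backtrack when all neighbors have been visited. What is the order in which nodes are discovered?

I -> M -> G -> J -> L -> E -> C -> K -> B -> H -> F -> A -> N -> D

Visit I
I → M
M → G
G → J
J → L
L → E
E → C
E → K
K → B
B → H
H → F
H → A
A → N
I → D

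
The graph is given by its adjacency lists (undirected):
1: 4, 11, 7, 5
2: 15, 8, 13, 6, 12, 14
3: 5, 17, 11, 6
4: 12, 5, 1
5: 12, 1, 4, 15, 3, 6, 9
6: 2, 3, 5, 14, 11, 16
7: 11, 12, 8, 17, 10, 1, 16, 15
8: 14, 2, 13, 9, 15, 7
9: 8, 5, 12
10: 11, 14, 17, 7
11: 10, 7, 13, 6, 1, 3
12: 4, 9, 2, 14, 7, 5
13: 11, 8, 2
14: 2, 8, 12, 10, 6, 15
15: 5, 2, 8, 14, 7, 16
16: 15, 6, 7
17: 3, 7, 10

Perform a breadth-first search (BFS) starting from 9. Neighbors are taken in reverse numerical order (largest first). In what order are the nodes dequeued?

9 12 8 5 14 7 4 2 15 13 6 3 1 10 17 16 11

Visit 9; enqueue 12, 8, 5 → queue [12, 8, 5]
Visit 12; enqueue 14, 7, 4, 2 → queue [8, 5, 14, 7, 4, 2]
Visit 8; enqueue 15, 13 → queue [5, 14, 7, 4, 2, 15, 13]
Visit 5; enqueue 6, 3, 1 → queue [14, 7, 4, 2, 15, 13, 6, 3, 1]
Visit 14; enqueue 10 → queue [7, 4, 2, 15, 13, 6, 3, 1, 10]
Visit 7; enqueue 17, 16, 11 → queue [4, 2, 15, 13, 6, 3, 1, 10, 17, 16, 11]
Visit 4 → queue [2, 15, 13, 6, 3, 1, 10, 17, 16, 11]
Visit 2 → queue [15, 13, 6, 3, 1, 10, 17, 16, 11]
Visit 15 → queue [13, 6, 3, 1, 10, 17, 16, 11]
Visit 13 → queue [6, 3, 1, 10, 17, 16, 11]
Visit 6 → queue [3, 1, 10, 17, 16, 11]
Visit 3 → queue [1, 10, 17, 16, 11]
Visit 1 → queue [10, 17, 16, 11]
Visit 10 → queue [17, 16, 11]
Visit 17 → queue [16, 11]
Visit 16 → queue [11]
Visit 11 → queue []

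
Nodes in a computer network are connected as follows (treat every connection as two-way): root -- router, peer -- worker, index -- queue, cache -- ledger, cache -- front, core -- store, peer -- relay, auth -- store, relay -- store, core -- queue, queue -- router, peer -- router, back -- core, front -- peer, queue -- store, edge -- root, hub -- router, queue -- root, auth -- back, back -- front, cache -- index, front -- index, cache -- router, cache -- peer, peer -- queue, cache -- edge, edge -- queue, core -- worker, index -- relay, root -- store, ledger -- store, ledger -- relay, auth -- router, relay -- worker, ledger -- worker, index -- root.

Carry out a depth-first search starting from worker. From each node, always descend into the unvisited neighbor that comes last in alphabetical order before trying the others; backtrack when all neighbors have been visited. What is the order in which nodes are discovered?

Visit worker
worker → relay
relay → store
store → root
root → router
router → queue
queue → peer
peer → front
front → index
index → cache
cache → ledger
cache → edge
front → back
back → core
back → auth
router → hub

worker, relay, store, root, router, queue, peer, front, index, cache, ledger, edge, back, core, auth, hub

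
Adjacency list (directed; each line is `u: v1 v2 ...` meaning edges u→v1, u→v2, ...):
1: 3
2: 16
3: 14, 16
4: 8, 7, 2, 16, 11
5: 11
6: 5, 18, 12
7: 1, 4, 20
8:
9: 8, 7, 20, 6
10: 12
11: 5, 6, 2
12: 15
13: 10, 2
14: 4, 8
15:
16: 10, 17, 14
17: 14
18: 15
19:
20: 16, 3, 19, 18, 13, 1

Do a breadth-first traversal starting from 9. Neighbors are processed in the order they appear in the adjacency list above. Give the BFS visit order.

9 8 7 20 6 1 4 16 3 19 18 13 5 12 2 11 10 17 14 15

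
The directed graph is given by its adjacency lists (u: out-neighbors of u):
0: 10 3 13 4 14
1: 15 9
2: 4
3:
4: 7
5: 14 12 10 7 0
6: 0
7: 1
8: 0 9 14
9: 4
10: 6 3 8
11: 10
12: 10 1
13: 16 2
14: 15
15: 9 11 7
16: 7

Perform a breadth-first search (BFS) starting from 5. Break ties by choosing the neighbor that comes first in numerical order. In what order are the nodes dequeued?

Visit 5; enqueue 0, 7, 10, 12, 14 → queue [0, 7, 10, 12, 14]
Visit 0; enqueue 3, 4, 13 → queue [7, 10, 12, 14, 3, 4, 13]
Visit 7; enqueue 1 → queue [10, 12, 14, 3, 4, 13, 1]
Visit 10; enqueue 6, 8 → queue [12, 14, 3, 4, 13, 1, 6, 8]
Visit 12 → queue [14, 3, 4, 13, 1, 6, 8]
Visit 14; enqueue 15 → queue [3, 4, 13, 1, 6, 8, 15]
Visit 3 → queue [4, 13, 1, 6, 8, 15]
Visit 4 → queue [13, 1, 6, 8, 15]
Visit 13; enqueue 2, 16 → queue [1, 6, 8, 15, 2, 16]
Visit 1; enqueue 9 → queue [6, 8, 15, 2, 16, 9]
Visit 6 → queue [8, 15, 2, 16, 9]
Visit 8 → queue [15, 2, 16, 9]
Visit 15; enqueue 11 → queue [2, 16, 9, 11]
Visit 2 → queue [16, 9, 11]
Visit 16 → queue [9, 11]
Visit 9 → queue [11]
Visit 11 → queue []

5, 0, 7, 10, 12, 14, 3, 4, 13, 1, 6, 8, 15, 2, 16, 9, 11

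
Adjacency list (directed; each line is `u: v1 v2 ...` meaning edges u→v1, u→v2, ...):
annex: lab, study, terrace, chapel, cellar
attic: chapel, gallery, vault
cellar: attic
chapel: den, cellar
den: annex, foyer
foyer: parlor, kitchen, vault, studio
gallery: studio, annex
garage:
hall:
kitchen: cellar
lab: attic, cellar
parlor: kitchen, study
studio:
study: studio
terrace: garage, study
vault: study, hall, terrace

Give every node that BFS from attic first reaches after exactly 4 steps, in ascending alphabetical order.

Level 0: attic
Level 1: chapel, gallery, vault
Level 2: annex, cellar, den, hall, studio, study, terrace
Level 3: foyer, garage, lab
Level 4: kitchen, parlor

kitchen, parlor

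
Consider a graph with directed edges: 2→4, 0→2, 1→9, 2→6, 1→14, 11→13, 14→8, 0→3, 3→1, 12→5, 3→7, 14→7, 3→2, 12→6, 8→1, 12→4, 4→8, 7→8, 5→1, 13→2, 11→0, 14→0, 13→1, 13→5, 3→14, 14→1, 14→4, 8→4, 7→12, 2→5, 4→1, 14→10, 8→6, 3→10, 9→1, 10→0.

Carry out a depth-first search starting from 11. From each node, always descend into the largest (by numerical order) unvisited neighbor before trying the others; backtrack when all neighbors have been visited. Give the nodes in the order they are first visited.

11 → 13 → 5 → 1 → 14 → 10 → 0 → 3 → 7 → 12 → 6 → 4 → 8 → 2 → 9

Visit 11
11 → 13
13 → 5
5 → 1
1 → 14
14 → 10
10 → 0
0 → 3
3 → 7
7 → 12
12 → 6
12 → 4
4 → 8
3 → 2
1 → 9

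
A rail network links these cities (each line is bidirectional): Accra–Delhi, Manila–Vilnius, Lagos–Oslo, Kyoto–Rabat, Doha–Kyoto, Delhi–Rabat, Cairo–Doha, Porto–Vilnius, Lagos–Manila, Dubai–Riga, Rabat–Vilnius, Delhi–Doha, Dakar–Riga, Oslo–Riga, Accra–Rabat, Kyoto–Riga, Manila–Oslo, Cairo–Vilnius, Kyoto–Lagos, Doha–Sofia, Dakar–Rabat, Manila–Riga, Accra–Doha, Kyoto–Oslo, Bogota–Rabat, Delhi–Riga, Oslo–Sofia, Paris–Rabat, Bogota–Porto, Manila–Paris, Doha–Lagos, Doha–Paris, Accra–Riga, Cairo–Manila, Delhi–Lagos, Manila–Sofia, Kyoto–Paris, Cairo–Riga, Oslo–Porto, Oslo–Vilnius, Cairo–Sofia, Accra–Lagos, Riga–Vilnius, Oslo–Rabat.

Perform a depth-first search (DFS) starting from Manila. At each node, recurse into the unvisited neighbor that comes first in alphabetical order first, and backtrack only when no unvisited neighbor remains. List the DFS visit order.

Manila, Cairo, Doha, Accra, Delhi, Lagos, Kyoto, Oslo, Porto, Bogota, Rabat, Dakar, Riga, Dubai, Vilnius, Paris, Sofia

Visit Manila
Manila → Cairo
Cairo → Doha
Doha → Accra
Accra → Delhi
Delhi → Lagos
Lagos → Kyoto
Kyoto → Oslo
Oslo → Porto
Porto → Bogota
Bogota → Rabat
Rabat → Dakar
Dakar → Riga
Riga → Dubai
Riga → Vilnius
Rabat → Paris
Oslo → Sofia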